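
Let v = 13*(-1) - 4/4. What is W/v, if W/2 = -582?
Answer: 582/7 ≈ 83.143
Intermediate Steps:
W = -1164 (W = 2*(-582) = -1164)
v = -14 (v = -13 - 4*¼ = -13 - 1 = -14)
W/v = -1164/(-14) = -1164*(-1/14) = 582/7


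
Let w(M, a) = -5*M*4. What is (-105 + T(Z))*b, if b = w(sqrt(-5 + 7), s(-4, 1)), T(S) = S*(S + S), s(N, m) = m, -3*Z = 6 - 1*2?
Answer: 18260*sqrt(2)/9 ≈ 2869.3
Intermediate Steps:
Z = -4/3 (Z = -(6 - 1*2)/3 = -(6 - 2)/3 = -1/3*4 = -4/3 ≈ -1.3333)
T(S) = 2*S**2 (T(S) = S*(2*S) = 2*S**2)
w(M, a) = -20*M
b = -20*sqrt(2) (b = -20*sqrt(-5 + 7) = -20*sqrt(2) ≈ -28.284)
(-105 + T(Z))*b = (-105 + 2*(-4/3)**2)*(-20*sqrt(2)) = (-105 + 2*(16/9))*(-20*sqrt(2)) = (-105 + 32/9)*(-20*sqrt(2)) = -(-18260)*sqrt(2)/9 = 18260*sqrt(2)/9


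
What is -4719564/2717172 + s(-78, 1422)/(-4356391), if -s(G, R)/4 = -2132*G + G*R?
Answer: -42646064513/25292871039 ≈ -1.6861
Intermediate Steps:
s(G, R) = 8528*G - 4*G*R (s(G, R) = -4*(-2132*G + G*R) = 8528*G - 4*G*R)
-4719564/2717172 + s(-78, 1422)/(-4356391) = -4719564/2717172 + (4*(-78)*(2132 - 1*1422))/(-4356391) = -4719564*1/2717172 + (4*(-78)*(2132 - 1422))*(-1/4356391) = -131099/75477 + (4*(-78)*710)*(-1/4356391) = -131099/75477 - 221520*(-1/4356391) = -131099/75477 + 17040/335107 = -42646064513/25292871039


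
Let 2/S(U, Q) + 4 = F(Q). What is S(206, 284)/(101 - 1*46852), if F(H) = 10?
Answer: -1/140253 ≈ -7.1300e-6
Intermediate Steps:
S(U, Q) = 1/3 (S(U, Q) = 2/(-4 + 10) = 2/6 = 2*(1/6) = 1/3)
S(206, 284)/(101 - 1*46852) = 1/(3*(101 - 1*46852)) = 1/(3*(101 - 46852)) = (1/3)/(-46751) = (1/3)*(-1/46751) = -1/140253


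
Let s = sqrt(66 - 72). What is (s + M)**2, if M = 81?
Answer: (81 + I*sqrt(6))**2 ≈ 6555.0 + 396.82*I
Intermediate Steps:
s = I*sqrt(6) (s = sqrt(-6) = I*sqrt(6) ≈ 2.4495*I)
(s + M)**2 = (I*sqrt(6) + 81)**2 = (81 + I*sqrt(6))**2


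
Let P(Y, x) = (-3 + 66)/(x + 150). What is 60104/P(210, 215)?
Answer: 21937960/63 ≈ 3.4822e+5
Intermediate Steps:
P(Y, x) = 63/(150 + x)
60104/P(210, 215) = 60104/((63/(150 + 215))) = 60104/((63/365)) = 60104/((63*(1/365))) = 60104/(63/365) = 60104*(365/63) = 21937960/63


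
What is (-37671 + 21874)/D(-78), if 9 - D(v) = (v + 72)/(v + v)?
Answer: -410722/233 ≈ -1762.8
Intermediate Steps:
D(v) = 9 - (72 + v)/(2*v) (D(v) = 9 - (v + 72)/(v + v) = 9 - (72 + v)/(2*v))
(-37671 + 21874)/D(-78) = (-37671 + 21874)/(17/2 - 36/(-78)) = -15797/(17/2 - 36*(-1/78)) = -15797/(17/2 + 6/13) = -15797/233/26 = -15797*26/233 = -410722/233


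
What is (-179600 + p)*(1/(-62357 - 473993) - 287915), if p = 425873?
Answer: -38030267258144523/536350 ≈ -7.0906e+10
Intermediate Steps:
(-179600 + p)*(1/(-62357 - 473993) - 287915) = (-179600 + 425873)*(1/(-62357 - 473993) - 287915) = 246273*(1/(-536350) - 287915) = 246273*(-1/536350 - 287915) = 246273*(-154423210251/536350) = -38030267258144523/536350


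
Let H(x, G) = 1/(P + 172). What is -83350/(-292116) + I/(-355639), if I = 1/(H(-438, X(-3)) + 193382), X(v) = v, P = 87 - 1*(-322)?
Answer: 1665241297143961777/5836156290117509466 ≈ 0.28533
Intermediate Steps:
P = 409 (P = 87 + 322 = 409)
H(x, G) = 1/581 (H(x, G) = 1/(409 + 172) = 1/581)
I = 581/112354943 (I = 1/(1/581 + 193382) = 1/(112354943/581) = 581/112354943 ≈ 5.1711e-6)
-83350/(-292116) + I/(-355639) = -83350/(-292116) + (581/112354943)/(-355639) = -83350*(-1/292116) + (581/112354943)*(-1/355639) = 41675/146058 - 581/39957799573577 = 1665241297143961777/5836156290117509466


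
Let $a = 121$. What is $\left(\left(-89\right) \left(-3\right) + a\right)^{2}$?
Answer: $150544$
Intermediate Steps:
$\left(\left(-89\right) \left(-3\right) + a\right)^{2} = \left(\left(-89\right) \left(-3\right) + 121\right)^{2} = \left(267 + 121\right)^{2} = 388^{2} = 150544$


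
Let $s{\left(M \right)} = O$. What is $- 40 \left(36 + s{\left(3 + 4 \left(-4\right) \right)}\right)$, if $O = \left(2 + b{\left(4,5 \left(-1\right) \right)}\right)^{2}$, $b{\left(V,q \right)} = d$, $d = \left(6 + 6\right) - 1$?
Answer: $-8200$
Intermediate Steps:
$d = 11$ ($d = 12 - 1 = 11$)
$b{\left(V,q \right)} = 11$
$O = 169$ ($O = \left(2 + 11\right)^{2} = 13^{2} = 169$)
$s{\left(M \right)} = 169$
$- 40 \left(36 + s{\left(3 + 4 \left(-4\right) \right)}\right) = - 40 \left(36 + 169\right) = \left(-40\right) 205 = -8200$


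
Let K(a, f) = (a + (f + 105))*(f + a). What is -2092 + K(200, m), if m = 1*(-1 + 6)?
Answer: 61458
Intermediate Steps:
m = 5 (m = 1*5 = 5)
K(a, f) = (a + f)*(105 + a + f) (K(a, f) = (a + (105 + f))*(a + f) = (105 + a + f)*(a + f) = (a + f)*(105 + a + f))
-2092 + K(200, m) = -2092 + (200² + 5² + 105*200 + 105*5 + 2*200*5) = -2092 + (40000 + 25 + 21000 + 525 + 2000) = -2092 + 63550 = 61458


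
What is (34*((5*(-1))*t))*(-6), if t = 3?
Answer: 3060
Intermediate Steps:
(34*((5*(-1))*t))*(-6) = (34*((5*(-1))*3))*(-6) = (34*(-5*3))*(-6) = (34*(-15))*(-6) = -510*(-6) = 3060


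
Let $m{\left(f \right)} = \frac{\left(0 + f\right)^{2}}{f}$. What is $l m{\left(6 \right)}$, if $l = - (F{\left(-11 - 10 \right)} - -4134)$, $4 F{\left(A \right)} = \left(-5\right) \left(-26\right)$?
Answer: $-24999$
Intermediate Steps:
$F{\left(A \right)} = \frac{65}{2}$ ($F{\left(A \right)} = \frac{\left(-5\right) \left(-26\right)}{4} = \frac{1}{4} \cdot 130 = \frac{65}{2}$)
$m{\left(f \right)} = f$ ($m{\left(f \right)} = \frac{f^{2}}{f} = f$)
$l = - \frac{8333}{2}$ ($l = - (\frac{65}{2} - -4134) = - (\frac{65}{2} + 4134) = \left(-1\right) \frac{8333}{2} = - \frac{8333}{2} \approx -4166.5$)
$l m{\left(6 \right)} = \left(- \frac{8333}{2}\right) 6 = -24999$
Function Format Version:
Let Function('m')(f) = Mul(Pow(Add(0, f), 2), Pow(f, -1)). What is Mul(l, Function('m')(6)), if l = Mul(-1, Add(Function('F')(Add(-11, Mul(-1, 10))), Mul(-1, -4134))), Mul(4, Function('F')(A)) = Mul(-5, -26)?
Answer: -24999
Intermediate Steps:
Function('F')(A) = Rational(65, 2) (Function('F')(A) = Mul(Rational(1, 4), Mul(-5, -26)) = Mul(Rational(1, 4), 130) = Rational(65, 2))
Function('m')(f) = f (Function('m')(f) = Mul(Pow(f, 2), Pow(f, -1)) = f)
l = Rational(-8333, 2) (l = Mul(-1, Add(Rational(65, 2), Mul(-1, -4134))) = Mul(-1, Add(Rational(65, 2), 4134)) = Mul(-1, Rational(8333, 2)) = Rational(-8333, 2) ≈ -4166.5)
Mul(l, Function('m')(6)) = Mul(Rational(-8333, 2), 6) = -24999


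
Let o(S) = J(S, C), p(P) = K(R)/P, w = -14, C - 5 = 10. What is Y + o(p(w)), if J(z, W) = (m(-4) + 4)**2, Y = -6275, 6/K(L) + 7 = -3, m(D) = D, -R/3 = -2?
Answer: -6275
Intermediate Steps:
R = 6 (R = -3*(-2) = 6)
K(L) = -3/5 (K(L) = 6/(-7 - 3) = 6/(-10) = 6*(-1/10) = -3/5)
C = 15 (C = 5 + 10 = 15)
J(z, W) = 0 (J(z, W) = (-4 + 4)**2 = 0**2 = 0)
p(P) = -3/(5*P)
o(S) = 0
Y + o(p(w)) = -6275 + 0 = -6275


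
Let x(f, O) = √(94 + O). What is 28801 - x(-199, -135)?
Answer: 28801 - I*√41 ≈ 28801.0 - 6.4031*I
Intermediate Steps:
28801 - x(-199, -135) = 28801 - √(94 - 135) = 28801 - √(-41) = 28801 - I*√41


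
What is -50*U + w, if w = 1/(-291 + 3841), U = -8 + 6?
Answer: 355001/3550 ≈ 100.00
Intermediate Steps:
U = -2
w = 1/3550 ≈ 0.00028169
-50*U + w = -50*(-2) + 1/3550 = 100 + 1/3550 = 355001/3550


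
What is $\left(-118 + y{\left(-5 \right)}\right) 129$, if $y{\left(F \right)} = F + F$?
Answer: $-16512$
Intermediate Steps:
$y{\left(F \right)} = 2 F$
$\left(-118 + y{\left(-5 \right)}\right) 129 = \left(-118 + 2 \left(-5\right)\right) 129 = \left(-118 - 10\right) 129 = \left(-128\right) 129 = -16512$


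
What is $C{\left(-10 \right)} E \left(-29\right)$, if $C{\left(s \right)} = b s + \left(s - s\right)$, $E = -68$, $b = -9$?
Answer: $177480$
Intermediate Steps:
$C{\left(s \right)} = - 9 s$ ($C{\left(s \right)} = - 9 s + \left(s - s\right) = - 9 s + 0 = - 9 s$)
$C{\left(-10 \right)} E \left(-29\right) = \left(-9\right) \left(-10\right) \left(-68\right) \left(-29\right) = 90 \left(-68\right) \left(-29\right) = \left(-6120\right) \left(-29\right) = 177480$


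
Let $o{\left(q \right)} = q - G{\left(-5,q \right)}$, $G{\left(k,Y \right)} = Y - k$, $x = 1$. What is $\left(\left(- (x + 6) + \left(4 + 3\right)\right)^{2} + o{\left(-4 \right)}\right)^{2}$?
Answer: $25$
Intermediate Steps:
$o{\left(q \right)} = -5$ ($o{\left(q \right)} = q - \left(q - -5\right) = q - \left(q + 5\right) = q - \left(5 + q\right) = -5$)
$\left(\left(- (x + 6) + \left(4 + 3\right)\right)^{2} + o{\left(-4 \right)}\right)^{2} = \left(\left(- (1 + 6) + \left(4 + 3\right)\right)^{2} - 5\right)^{2} = \left(\left(\left(-1\right) 7 + 7\right)^{2} - 5\right)^{2} = \left(\left(-7 + 7\right)^{2} - 5\right)^{2} = \left(0^{2} - 5\right)^{2} = \left(0 - 5\right)^{2} = \left(-5\right)^{2} = 25$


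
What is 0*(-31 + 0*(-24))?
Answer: 0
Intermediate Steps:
0*(-31 + 0*(-24)) = 0*(-31 + 0) = 0*(-31) = 0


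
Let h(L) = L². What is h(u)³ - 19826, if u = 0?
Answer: -19826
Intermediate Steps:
h(u)³ - 19826 = (0²)³ - 19826 = 0³ - 19826 = 0 - 19826 = -19826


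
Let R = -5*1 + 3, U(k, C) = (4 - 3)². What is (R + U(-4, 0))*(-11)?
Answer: 11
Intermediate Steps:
U(k, C) = 1 (U(k, C) = 1² = 1)
R = -2 (R = -5 + 3 = -2)
(R + U(-4, 0))*(-11) = (-2 + 1)*(-11) = -1*(-11) = 11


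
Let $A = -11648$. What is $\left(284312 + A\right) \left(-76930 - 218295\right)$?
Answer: $-80497229400$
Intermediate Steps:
$\left(284312 + A\right) \left(-76930 - 218295\right) = \left(284312 - 11648\right) \left(-76930 - 218295\right) = 272664 \left(-295225\right) = -80497229400$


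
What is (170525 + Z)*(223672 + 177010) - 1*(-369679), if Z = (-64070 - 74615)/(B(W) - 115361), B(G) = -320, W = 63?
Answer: 7904152818141619/115681 ≈ 6.8327e+10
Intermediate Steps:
Z = 138685/115681 (Z = (-64070 - 74615)/(-320 - 115361) = -138685/(-115681) = -138685*(-1/115681) = 138685/115681 ≈ 1.1989)
(170525 + Z)*(223672 + 177010) - 1*(-369679) = (170525 + 138685/115681)*(223672 + 177010) - 1*(-369679) = (19726641210/115681)*400682 + 369679 = 7904110053305220/115681 + 369679 = 7904152818141619/115681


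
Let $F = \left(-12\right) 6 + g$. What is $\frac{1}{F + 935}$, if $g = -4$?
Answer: $\frac{1}{859} \approx 0.0011641$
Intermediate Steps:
$F = -76$ ($F = \left(-12\right) 6 - 4 = -72 - 4 = -76$)
$\frac{1}{F + 935} = \frac{1}{-76 + 935} = \frac{1}{859}$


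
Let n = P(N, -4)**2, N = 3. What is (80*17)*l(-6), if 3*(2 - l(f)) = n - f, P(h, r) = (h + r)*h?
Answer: -4080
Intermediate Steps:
P(h, r) = h*(h + r)
n = 9 (n = (3*(3 - 4))**2 = (3*(-1))**2 = (-3)**2 = 9)
l(f) = -1 + f/3 (l(f) = 2 - (9 - f)/3 = 2 + (-3 + f/3) = -1 + f/3)
(80*17)*l(-6) = (80*17)*(-1 + (1/3)*(-6)) = 1360*(-1 - 2) = 1360*(-3) = -4080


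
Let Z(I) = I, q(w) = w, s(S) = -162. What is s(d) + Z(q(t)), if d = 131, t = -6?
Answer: -168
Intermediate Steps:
s(d) + Z(q(t)) = -162 - 6 = -168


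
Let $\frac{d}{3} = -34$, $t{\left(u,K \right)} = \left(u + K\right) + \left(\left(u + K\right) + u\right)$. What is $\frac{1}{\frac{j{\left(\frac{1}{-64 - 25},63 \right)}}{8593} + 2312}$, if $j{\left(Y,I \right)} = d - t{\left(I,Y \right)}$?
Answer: $\frac{764777}{1768138527} \approx 0.00043253$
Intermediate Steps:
$t{\left(u,K \right)} = 2 K + 3 u$ ($t{\left(u,K \right)} = \left(K + u\right) + \left(\left(K + u\right) + u\right) = \left(K + u\right) + \left(K + 2 u\right) = 2 K + 3 u$)
$d = -102$ ($d = 3 \left(-34\right) = -102$)
$j{\left(Y,I \right)} = -102 - 3 I - 2 Y$ ($j{\left(Y,I \right)} = -102 - \left(2 Y + 3 I\right) = -102 - 3 I - 2 Y$)
$\frac{1}{\frac{j{\left(\frac{1}{-64 - 25},63 \right)}}{8593} + 2312} = \frac{1}{\frac{-102 - 189 - \frac{2}{-64 - 25}}{8593} + 2312} = \frac{1}{\left(-102 - 189 - \frac{2}{-89}\right) \frac{1}{8593} + 2312} = \frac{1}{\left(-102 - 189 - - \frac{2}{89}\right) \frac{1}{8593} + 2312} = \frac{1}{\left(-102 - 189 + \frac{2}{89}\right) \frac{1}{8593} + 2312} = \frac{1}{\left(- \frac{25897}{89}\right) \frac{1}{8593} + 2312} = \frac{1}{- \frac{25897}{764777} + 2312} = \frac{1}{\frac{1768138527}{764777}} = \frac{764777}{1768138527}$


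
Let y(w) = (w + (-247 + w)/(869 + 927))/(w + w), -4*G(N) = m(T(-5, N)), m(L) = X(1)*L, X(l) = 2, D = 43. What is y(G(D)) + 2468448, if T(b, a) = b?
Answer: 44333334571/17960 ≈ 2.4684e+6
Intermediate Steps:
m(L) = 2*L
G(N) = 5/2 (G(N) = -(-5)/2 = -¼*(-10) = 5/2)
y(w) = (-247/1796 + 1797*w/1796)/(2*w) (y(w) = (w + (-247 + w)/1796)/((2*w)) = (w + (-247 + w)*(1/1796))*(1/(2*w)) = (w + (-247/1796 + w/1796))*(1/(2*w)) = (-247/1796 + 1797*w/1796)*(1/(2*w)) = (-247/1796 + 1797*w/1796)/(2*w))
y(G(D)) + 2468448 = (-247 + 1797*(5/2))/(3592*(5/2)) + 2468448 = (1/3592)*(⅖)*(-247 + 8985/2) + 2468448 = (1/3592)*(⅖)*(8491/2) + 2468448 = 8491/17960 + 2468448 = 44333334571/17960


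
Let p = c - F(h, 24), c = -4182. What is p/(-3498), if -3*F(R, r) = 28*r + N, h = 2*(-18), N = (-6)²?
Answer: 1973/1749 ≈ 1.1281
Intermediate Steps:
N = 36
h = -36
F(R, r) = -12 - 28*r/3 (F(R, r) = -(28*r + 36)/3 = -(36 + 28*r)/3 = -12 - 28*r/3)
p = -3946 (p = -4182 - (-12 - 28/3*24) = -4182 - (-12 - 224) = -4182 - 1*(-236) = -4182 + 236 = -3946)
p/(-3498) = -3946/(-3498) = -3946*(-1/3498) = 1973/1749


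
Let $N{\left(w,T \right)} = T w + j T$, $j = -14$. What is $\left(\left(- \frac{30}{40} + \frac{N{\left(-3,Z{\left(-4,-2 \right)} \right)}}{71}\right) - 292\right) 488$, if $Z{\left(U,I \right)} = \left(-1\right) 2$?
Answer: $- \frac{10126610}{71} \approx -1.4263 \cdot 10^{5}$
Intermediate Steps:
$Z{\left(U,I \right)} = -2$
$N{\left(w,T \right)} = - 14 T + T w$ ($N{\left(w,T \right)} = T w - 14 T = - 14 T + T w$)
$\left(\left(- \frac{30}{40} + \frac{N{\left(-3,Z{\left(-4,-2 \right)} \right)}}{71}\right) - 292\right) 488 = \left(\left(- \frac{30}{40} + \frac{\left(-2\right) \left(-14 - 3\right)}{71}\right) - 292\right) 488 = \left(\left(\left(-30\right) \frac{1}{40} + \left(-2\right) \left(-17\right) \frac{1}{71}\right) - 292\right) 488 = \left(\left(- \frac{3}{4} + 34 \cdot \frac{1}{71}\right) - 292\right) 488 = \left(\left(- \frac{3}{4} + \frac{34}{71}\right) - 292\right) 488 = \left(- \frac{77}{284} - 292\right) 488 = \left(- \frac{83005}{284}\right) 488 = - \frac{10126610}{71}$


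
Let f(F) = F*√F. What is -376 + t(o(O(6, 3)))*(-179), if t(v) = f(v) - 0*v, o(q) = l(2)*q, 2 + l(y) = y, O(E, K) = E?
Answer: -376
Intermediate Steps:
l(y) = -2 + y
f(F) = F^(3/2)
o(q) = 0 (o(q) = (-2 + 2)*q = 0*q = 0)
t(v) = v^(3/2) (t(v) = v^(3/2) - 0*v = v^(3/2) - 1*0 = v^(3/2) + 0 = v^(3/2))
-376 + t(o(O(6, 3)))*(-179) = -376 + 0^(3/2)*(-179) = -376 + 0*(-179) = -376 + 0 = -376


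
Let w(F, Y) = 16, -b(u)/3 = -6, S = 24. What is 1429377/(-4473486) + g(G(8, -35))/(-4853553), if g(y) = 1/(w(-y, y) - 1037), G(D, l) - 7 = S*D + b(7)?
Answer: -787027302173735/2463139969452102 ≈ -0.31952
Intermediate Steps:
b(u) = 18 (b(u) = -3*(-6) = 18)
G(D, l) = 25 + 24*D (G(D, l) = 7 + (24*D + 18) = 7 + (18 + 24*D) = 25 + 24*D)
g(y) = -1/1021 (g(y) = 1/(16 - 1037) = 1/(-1021) = -1/1021)
1429377/(-4473486) + g(G(8, -35))/(-4853553) = 1429377/(-4473486) - 1/1021/(-4853553) = 1429377*(-1/4473486) - 1/1021*(-1/4853553) = -476459/1491162 + 1/4955477613 = -787027302173735/2463139969452102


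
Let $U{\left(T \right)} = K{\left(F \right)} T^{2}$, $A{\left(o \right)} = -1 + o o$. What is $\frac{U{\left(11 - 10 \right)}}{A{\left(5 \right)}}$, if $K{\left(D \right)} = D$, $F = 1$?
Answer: $\frac{1}{24} \approx 0.041667$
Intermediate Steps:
$A{\left(o \right)} = -1 + o^{2}$
$U{\left(T \right)} = T^{2}$ ($U{\left(T \right)} = 1 T^{2} = T^{2}$)
$\frac{U{\left(11 - 10 \right)}}{A{\left(5 \right)}} = \frac{\left(11 - 10\right)^{2}}{-1 + 5^{2}} = \frac{1^{2}}{-1 + 25} = 1 \cdot \frac{1}{24} = \frac{1}{24}$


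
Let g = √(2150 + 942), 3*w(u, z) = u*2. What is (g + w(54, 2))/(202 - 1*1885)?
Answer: -4/187 - 2*√773/1683 ≈ -0.054430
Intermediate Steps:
w(u, z) = 2*u/3 (w(u, z) = (u*2)/3 = (2*u)/3 = 2*u/3)
g = 2*√773 (g = √3092 = 2*√773 ≈ 55.606)
(g + w(54, 2))/(202 - 1*1885) = (2*√773 + (⅔)*54)/(202 - 1*1885) = (2*√773 + 36)/(202 - 1885) = (36 + 2*√773)/(-1683) = (36 + 2*√773)*(-1/1683) = -4/187 - 2*√773/1683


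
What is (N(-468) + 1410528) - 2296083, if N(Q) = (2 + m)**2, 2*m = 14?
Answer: -885474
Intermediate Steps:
m = 7 (m = (1/2)*14 = 7)
N(Q) = 81 (N(Q) = (2 + 7)**2 = 9**2 = 81)
(N(-468) + 1410528) - 2296083 = (81 + 1410528) - 2296083 = 1410609 - 2296083 = -885474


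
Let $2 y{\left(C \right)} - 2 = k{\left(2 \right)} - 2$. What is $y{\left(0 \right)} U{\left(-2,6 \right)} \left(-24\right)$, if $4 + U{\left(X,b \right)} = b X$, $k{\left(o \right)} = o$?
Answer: $384$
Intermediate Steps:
$U{\left(X,b \right)} = -4 + X b$ ($U{\left(X,b \right)} = -4 + b X = -4 + X b$)
$y{\left(C \right)} = 1$ ($y{\left(C \right)} = 1 + \frac{2 - 2}{2} = 1 + \frac{1}{2} \cdot 0 = 1 + 0 = 1$)
$y{\left(0 \right)} U{\left(-2,6 \right)} \left(-24\right) = 1 \left(-4 - 12\right) \left(-24\right) = 1 \left(-16\right) \left(-24\right) = \left(-16\right) \left(-24\right) = 384$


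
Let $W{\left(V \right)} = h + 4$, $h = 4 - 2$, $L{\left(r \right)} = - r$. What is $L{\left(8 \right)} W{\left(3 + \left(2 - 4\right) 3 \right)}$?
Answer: $-48$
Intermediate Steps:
$h = 2$ ($h = 4 - 2 = 2$)
$W{\left(V \right)} = 6$ ($W{\left(V \right)} = 2 + 4 = 6$)
$L{\left(8 \right)} W{\left(3 + \left(2 - 4\right) 3 \right)} = \left(-1\right) 8 \cdot 6 = \left(-8\right) 6 = -48$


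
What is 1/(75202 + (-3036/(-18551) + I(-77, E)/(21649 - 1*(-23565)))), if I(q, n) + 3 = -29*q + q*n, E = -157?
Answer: 1743794/131137634021 ≈ 1.3297e-5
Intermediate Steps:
I(q, n) = -3 - 29*q + n*q (I(q, n) = -3 + (-29*q + q*n) = -3 + (-29*q + n*q) = -3 - 29*q + n*q)
1/(75202 + (-3036/(-18551) + I(-77, E)/(21649 - 1*(-23565)))) = 1/(75202 + (-3036/(-18551) + (-3 - 29*(-77) - 157*(-77))/(21649 - 1*(-23565)))) = 1/(75202 + (-3036*(-1/18551) + (-3 + 2233 + 12089)/(21649 + 23565))) = 1/(75202 + (3036/18551 + 14319/45214)) = 1/(75202 + (3036/18551 + 14319*(1/45214))) = 1/(75202 + (3036/18551 + 387/1222)) = 1/(75202 + 837633/1743794) = 1/(131137634021/1743794) = 1743794/131137634021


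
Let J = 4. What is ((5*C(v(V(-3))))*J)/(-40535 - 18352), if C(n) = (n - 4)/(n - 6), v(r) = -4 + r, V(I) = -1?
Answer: -20/71973 ≈ -0.00027788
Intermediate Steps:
C(n) = (-4 + n)/(-6 + n)
((5*C(v(V(-3))))*J)/(-40535 - 18352) = ((5*((-4 + (-4 - 1))/(-6 + (-4 - 1))))*4)/(-40535 - 18352) = ((5*((-4 - 5)/(-6 - 5)))*4)/(-58887) = ((5*(-9/(-11)))*4)*(-1/58887) = ((5*(-1/11*(-9)))*4)*(-1/58887) = ((5*(9/11))*4)*(-1/58887) = ((45/11)*4)*(-1/58887) = (180/11)*(-1/58887) = -20/71973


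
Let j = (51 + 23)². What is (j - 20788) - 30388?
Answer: -45700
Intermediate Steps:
j = 5476 (j = 74² = 5476)
(j - 20788) - 30388 = (5476 - 20788) - 30388 = -15312 - 30388 = -45700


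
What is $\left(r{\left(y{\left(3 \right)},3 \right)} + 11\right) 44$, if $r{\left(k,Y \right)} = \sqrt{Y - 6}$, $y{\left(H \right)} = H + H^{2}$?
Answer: $484 + 44 i \sqrt{3} \approx 484.0 + 76.21 i$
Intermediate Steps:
$r{\left(k,Y \right)} = \sqrt{-6 + Y}$
$\left(r{\left(y{\left(3 \right)},3 \right)} + 11\right) 44 = \left(\sqrt{-6 + 3} + 11\right) 44 = \left(\sqrt{-3} + 11\right) 44 = \left(i \sqrt{3} + 11\right) 44 = \left(11 + i \sqrt{3}\right) 44 = 484 + 44 i \sqrt{3}$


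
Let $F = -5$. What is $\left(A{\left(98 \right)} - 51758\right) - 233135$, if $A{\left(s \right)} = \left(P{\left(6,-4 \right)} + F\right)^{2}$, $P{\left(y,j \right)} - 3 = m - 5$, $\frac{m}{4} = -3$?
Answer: $-284532$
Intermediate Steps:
$m = -12$ ($m = 4 \left(-3\right) = -12$)
$P{\left(y,j \right)} = -14$ ($P{\left(y,j \right)} = 3 - 17 = -14$)
$A{\left(s \right)} = 361$ ($A{\left(s \right)} = \left(-14 - 5\right)^{2} = \left(-19\right)^{2} = 361$)
$\left(A{\left(98 \right)} - 51758\right) - 233135 = \left(361 - 51758\right) - 233135 = -51397 - 233135 = -284532$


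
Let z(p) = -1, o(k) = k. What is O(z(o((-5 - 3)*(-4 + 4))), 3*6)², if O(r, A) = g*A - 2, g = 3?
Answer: 2704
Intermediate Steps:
O(r, A) = -2 + 3*A (O(r, A) = 3*A - 2 = -2 + 3*A)
O(z(o((-5 - 3)*(-4 + 4))), 3*6)² = (-2 + 3*(3*6))² = (-2 + 3*18)² = (-2 + 54)² = 52² = 2704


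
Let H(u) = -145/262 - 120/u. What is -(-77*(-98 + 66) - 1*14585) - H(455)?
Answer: 289008365/23842 ≈ 12122.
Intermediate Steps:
H(u) = -145/262 - 120/u (H(u) = -145*1/262 - 120/u = -145/262 - 120/u)
-(-77*(-98 + 66) - 1*14585) - H(455) = -(-77*(-98 + 66) - 1*14585) - (-145/262 - 120/455) = -(-77*(-32) - 14585) - (-145/262 - 120*1/455) = -(2464 - 14585) - (-145/262 - 24/91) = -1*(-12121) - 1*(-19483/23842) = 12121 + 19483/23842 = 289008365/23842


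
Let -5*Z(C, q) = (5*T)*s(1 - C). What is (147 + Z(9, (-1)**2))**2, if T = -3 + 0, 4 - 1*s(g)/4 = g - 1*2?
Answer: 99225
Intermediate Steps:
s(g) = 24 - 4*g (s(g) = 16 - 4*(g - 1*2) = 16 - 4*(g - 2) = 16 - 4*(-2 + g) = 16 + (8 - 4*g) = 24 - 4*g)
T = -3
Z(C, q) = 60 + 12*C (Z(C, q) = -5*(-3)*(24 - 4*(1 - C))/5 = -(-3)*(24 + (-4 + 4*C)) = -(-3)*(20 + 4*C) = -(-300 - 60*C)/5 = 60 + 12*C)
(147 + Z(9, (-1)**2))**2 = (147 + (60 + 12*9))**2 = (147 + (60 + 108))**2 = (147 + 168)**2 = 315**2 = 99225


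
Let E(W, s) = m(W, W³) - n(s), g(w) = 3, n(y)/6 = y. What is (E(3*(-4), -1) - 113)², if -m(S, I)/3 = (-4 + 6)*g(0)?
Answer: 15625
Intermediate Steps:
n(y) = 6*y
m(S, I) = -18 (m(S, I) = -3*(-4 + 6)*3 = -6*3 = -3*6 = -18)
E(W, s) = -18 - 6*s
(E(3*(-4), -1) - 113)² = ((-18 - 6*(-1)) - 113)² = ((-18 + 6) - 113)² = (-12 - 113)² = (-125)² = 15625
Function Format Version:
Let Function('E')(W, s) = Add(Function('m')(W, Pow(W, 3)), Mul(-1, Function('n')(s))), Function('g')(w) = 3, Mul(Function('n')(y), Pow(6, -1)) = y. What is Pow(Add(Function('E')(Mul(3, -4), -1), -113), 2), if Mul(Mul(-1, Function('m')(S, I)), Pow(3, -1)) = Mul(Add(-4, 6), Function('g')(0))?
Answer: 15625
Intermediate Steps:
Function('n')(y) = Mul(6, y)
Function('m')(S, I) = -18 (Function('m')(S, I) = Mul(-3, Mul(Add(-4, 6), 3)) = Mul(-3, Mul(2, 3)) = Mul(-3, 6) = -18)
Function('E')(W, s) = Add(-18, Mul(-6, s)) (Function('E')(W, s) = Add(-18, Mul(-1, Mul(6, s))) = Add(-18, Mul(-6, s)))
Pow(Add(Function('E')(Mul(3, -4), -1), -113), 2) = Pow(Add(Add(-18, Mul(-6, -1)), -113), 2) = Pow(Add(Add(-18, 6), -113), 2) = Pow(Add(-12, -113), 2) = Pow(-125, 2) = 15625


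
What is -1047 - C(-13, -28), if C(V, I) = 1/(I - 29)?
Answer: -59678/57 ≈ -1047.0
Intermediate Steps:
C(V, I) = 1/(-29 + I)
-1047 - C(-13, -28) = -1047 - 1/(-29 - 28) = -1047 - 1/(-57) = -1047 - 1*(-1/57) = -1047 + 1/57 = -59678/57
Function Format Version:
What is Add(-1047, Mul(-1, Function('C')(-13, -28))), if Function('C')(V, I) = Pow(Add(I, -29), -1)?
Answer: Rational(-59678, 57) ≈ -1047.0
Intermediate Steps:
Function('C')(V, I) = Pow(Add(-29, I), -1)
Add(-1047, Mul(-1, Function('C')(-13, -28))) = Add(-1047, Mul(-1, Pow(Add(-29, -28), -1))) = Add(-1047, Mul(-1, Pow(-57, -1))) = Add(-1047, Mul(-1, Rational(-1, 57))) = Add(-1047, Rational(1, 57)) = Rational(-59678, 57)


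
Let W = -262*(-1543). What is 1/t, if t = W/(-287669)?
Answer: -287669/404266 ≈ -0.71158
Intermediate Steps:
W = 404266
t = -404266/287669 (t = 404266/(-287669) = 404266*(-1/287669) = -404266/287669 ≈ -1.4053)
1/t = 1/(-404266/287669) = -287669/404266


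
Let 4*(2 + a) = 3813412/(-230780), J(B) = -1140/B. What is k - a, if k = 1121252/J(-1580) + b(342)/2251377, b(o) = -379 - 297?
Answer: 15341123801103182659/9871882897140 ≈ 1.5540e+6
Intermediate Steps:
b(o) = -676
k = 66474838705928/42776163 (k = 1121252/((-1140/(-1580))) - 676/2251377 = 1121252/((-1140*(-1/1580))) - 676*1/2251377 = 1121252/(57/79) - 676/2251377 = 1121252*(79/57) - 676/2251377 = 88578908/57 - 676/2251377 = 66474838705928/42776163 ≈ 1.5540e+6)
a = -1414913/230780 (a = -2 + (3813412/(-230780))/4 = -2 + (3813412*(-1/230780))/4 = -2 + (1/4)*(-953353/57695) = -2 - 953353/230780 = -1414913/230780 ≈ -6.1310)
k - a = 66474838705928/42776163 - 1*(-1414913/230780) = 66474838705928/42776163 + 1414913/230780 = 15341123801103182659/9871882897140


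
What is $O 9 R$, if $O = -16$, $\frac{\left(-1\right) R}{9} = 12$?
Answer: $15552$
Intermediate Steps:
$R = -108$ ($R = \left(-9\right) 12 = -108$)
$O 9 R = \left(-16\right) 9 \left(-108\right) = \left(-144\right) \left(-108\right) = 15552$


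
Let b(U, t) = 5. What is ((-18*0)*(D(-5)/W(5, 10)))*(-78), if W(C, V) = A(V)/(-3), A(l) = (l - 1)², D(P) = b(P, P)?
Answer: 0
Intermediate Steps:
D(P) = 5
A(l) = (-1 + l)²
W(C, V) = -(-1 + V)²/3 (W(C, V) = (-1 + V)²/(-3) = (-1 + V)²*(-⅓) = -(-1 + V)²/3)
((-18*0)*(D(-5)/W(5, 10)))*(-78) = ((-18*0)*(5/((-(-1 + 10)²/3))))*(-78) = (0*(5/((-⅓*9²))))*(-78) = (0*(5/((-⅓*81))))*(-78) = (0*(5/(-27)))*(-78) = (0*(5*(-1/27)))*(-78) = (0*(-5/27))*(-78) = 0*(-78) = 0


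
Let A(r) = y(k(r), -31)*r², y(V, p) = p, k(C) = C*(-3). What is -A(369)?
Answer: 4220991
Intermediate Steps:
k(C) = -3*C
A(r) = -31*r²
-A(369) = -(-31)*369² = -(-31)*136161 = -1*(-4220991) = 4220991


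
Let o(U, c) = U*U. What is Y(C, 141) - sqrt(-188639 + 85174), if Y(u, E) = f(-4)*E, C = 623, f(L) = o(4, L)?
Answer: 2256 - I*sqrt(103465) ≈ 2256.0 - 321.66*I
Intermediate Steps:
o(U, c) = U**2
f(L) = 16 (f(L) = 4**2 = 16)
Y(u, E) = 16*E
Y(C, 141) - sqrt(-188639 + 85174) = 16*141 - sqrt(-188639 + 85174) = 2256 - sqrt(-103465) = 2256 - I*sqrt(103465)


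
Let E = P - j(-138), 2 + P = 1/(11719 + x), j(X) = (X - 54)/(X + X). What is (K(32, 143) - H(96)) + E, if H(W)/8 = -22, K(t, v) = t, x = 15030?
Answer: 238769/1163 ≈ 205.30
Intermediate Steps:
j(X) = (-54 + X)/(2*X) (j(X) = (-54 + X)/((2*X)) = (-54 + X)*(1/(2*X)) = (-54 + X)/(2*X))
P = -53497/26749 (P = -2 + 1/(11719 + 15030) = -2 + 1/26749 = -53497/26749 ≈ -2.0000)
H(W) = -176 (H(W) = 8*(-22) = -176)
E = -3135/1163 (E = -53497/26749 - (-54 - 138)/(2*(-138)) = -53497/26749 - (-1)*(-192)/(2*138) = -53497/26749 - 1*16/23 = -53497/26749 - 16/23 = -3135/1163 ≈ -2.6956)
(K(32, 143) - H(96)) + E = (32 - 1*(-176)) - 3135/1163 = (32 + 176) - 3135/1163 = 208 - 3135/1163 = 238769/1163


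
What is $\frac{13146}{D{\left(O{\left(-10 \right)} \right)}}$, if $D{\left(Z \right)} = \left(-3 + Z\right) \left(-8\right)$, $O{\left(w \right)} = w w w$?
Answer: $\frac{6573}{4012} \approx 1.6383$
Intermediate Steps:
$O{\left(w \right)} = w^{3}$ ($O{\left(w \right)} = w^{2} w = w^{3}$)
$D{\left(Z \right)} = 24 - 8 Z$
$\frac{13146}{D{\left(O{\left(-10 \right)} \right)}} = \frac{13146}{24 - 8 \left(-10\right)^{3}} = \frac{13146}{24 - -8000} = \frac{13146}{24 + 8000} = \frac{13146}{8024} = 13146 \cdot \frac{1}{8024} = \frac{6573}{4012}$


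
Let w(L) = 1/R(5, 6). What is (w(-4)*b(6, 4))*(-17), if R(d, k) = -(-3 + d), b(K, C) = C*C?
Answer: 136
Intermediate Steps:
b(K, C) = C²
R(d, k) = 3 - d
w(L) = -½ (w(L) = 1/(3 - 1*5) = 1/(3 - 5) = 1/(-2) = -½)
(w(-4)*b(6, 4))*(-17) = -½*4²*(-17) = -½*16*(-17) = -8*(-17) = 136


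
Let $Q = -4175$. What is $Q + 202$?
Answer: $-3973$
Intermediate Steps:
$Q + 202 = -4175 + 202 = -3973$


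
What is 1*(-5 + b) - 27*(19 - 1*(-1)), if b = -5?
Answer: -550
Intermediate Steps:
1*(-5 + b) - 27*(19 - 1*(-1)) = 1*(-5 - 5) - 27*(19 - 1*(-1)) = 1*(-10) - 27*(19 + 1) = -10 - 27*20 = -10 - 540 = -550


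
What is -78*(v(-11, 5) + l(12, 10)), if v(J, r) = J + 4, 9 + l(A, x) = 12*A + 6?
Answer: -10452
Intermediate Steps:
l(A, x) = -3 + 12*A (l(A, x) = -9 + (12*A + 6) = -9 + (6 + 12*A) = -3 + 12*A)
v(J, r) = 4 + J
-78*(v(-11, 5) + l(12, 10)) = -78*((4 - 11) + (-3 + 12*12)) = -78*(-7 + (-3 + 144)) = -78*(-7 + 141) = -78*134 = -10452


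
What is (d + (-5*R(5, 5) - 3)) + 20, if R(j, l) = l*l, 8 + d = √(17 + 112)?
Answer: -116 + √129 ≈ -104.64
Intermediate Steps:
d = -8 + √129 (d = -8 + √(17 + 112) = -8 + √129 ≈ 3.3578)
R(j, l) = l²
(d + (-5*R(5, 5) - 3)) + 20 = ((-8 + √129) + (-5*5² - 3)) + 20 = ((-8 + √129) + (-5*25 - 3)) + 20 = ((-8 + √129) + (-125 - 3)) + 20 = ((-8 + √129) - 128) + 20 = (-136 + √129) + 20 = -116 + √129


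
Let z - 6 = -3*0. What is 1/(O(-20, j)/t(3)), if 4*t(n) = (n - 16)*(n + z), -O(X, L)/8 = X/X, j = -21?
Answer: 117/32 ≈ 3.6563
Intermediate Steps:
O(X, L) = -8 (O(X, L) = -8*X/X = -8*1 = -8)
z = 6 (z = 6 - 3*0 = 6 + 0 = 6)
t(n) = (-16 + n)*(6 + n)/4 (t(n) = ((n - 16)*(n + 6))/4 = ((-16 + n)*(6 + n))/4 = (-16 + n)*(6 + n)/4)
1/(O(-20, j)/t(3)) = 1/(-8/(-24 - 5/2*3 + (¼)*3²)) = 1/(-8/(-24 - 15/2 + (¼)*9)) = 1/(-8/(-24 - 15/2 + 9/4)) = 1/(-8/(-117/4)) = 1/(-8*(-4/117)) = 1/(32/117) = 117/32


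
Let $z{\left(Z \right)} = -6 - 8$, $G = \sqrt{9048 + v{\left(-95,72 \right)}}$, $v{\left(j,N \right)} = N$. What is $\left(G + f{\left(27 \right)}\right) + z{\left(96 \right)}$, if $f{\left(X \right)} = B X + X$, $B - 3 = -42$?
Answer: $-1040 + 4 \sqrt{570} \approx -944.5$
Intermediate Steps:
$B = -39$ ($B = 3 - 42 = -39$)
$f{\left(X \right)} = - 38 X$ ($f{\left(X \right)} = - 39 X + X = - 38 X$)
$G = 4 \sqrt{570}$ ($G = \sqrt{9048 + 72} = \sqrt{9120} = 4 \sqrt{570} \approx 95.499$)
$z{\left(Z \right)} = -14$ ($z{\left(Z \right)} = -6 - 8 = -14$)
$\left(G + f{\left(27 \right)}\right) + z{\left(96 \right)} = \left(4 \sqrt{570} - 1026\right) - 14 = \left(-1026 + 4 \sqrt{570}\right) - 14 = -1040 + 4 \sqrt{570}$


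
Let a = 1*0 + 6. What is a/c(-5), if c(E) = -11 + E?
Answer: -3/8 ≈ -0.37500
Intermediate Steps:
a = 6 (a = 0 + 6 = 6)
a/c(-5) = 6/(-11 - 5) = 6/(-16) = 6*(-1/16) = -3/8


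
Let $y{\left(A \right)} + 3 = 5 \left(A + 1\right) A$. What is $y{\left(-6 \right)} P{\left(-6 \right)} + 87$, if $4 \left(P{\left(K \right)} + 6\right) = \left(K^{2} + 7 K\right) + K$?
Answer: $-1236$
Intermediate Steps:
$P{\left(K \right)} = -6 + 2 K + \frac{K^{2}}{4}$ ($P{\left(K \right)} = -6 + \frac{\left(K^{2} + 7 K\right) + K}{4} = -6 + \frac{K^{2} + 8 K}{4} = -6 + \left(2 K + \frac{K^{2}}{4}\right) = -6 + 2 K + \frac{K^{2}}{4}$)
$y{\left(A \right)} = -3 + A \left(5 + 5 A\right)$ ($y{\left(A \right)} = -3 + 5 \left(A + 1\right) A = -3 + 5 \left(1 + A\right) A = -3 + \left(5 + 5 A\right) A = -3 + A \left(5 + 5 A\right)$)
$y{\left(-6 \right)} P{\left(-6 \right)} + 87 = \left(-3 + 5 \left(-6\right) + 5 \left(-6\right)^{2}\right) \left(-6 + 2 \left(-6\right) + \frac{\left(-6\right)^{2}}{4}\right) + 87 = \left(-3 - 30 + 5 \cdot 36\right) \left(-6 - 12 + \frac{1}{4} \cdot 36\right) + 87 = \left(-3 - 30 + 180\right) \left(-6 - 12 + 9\right) + 87 = 147 \left(-9\right) + 87 = -1323 + 87 = -1236$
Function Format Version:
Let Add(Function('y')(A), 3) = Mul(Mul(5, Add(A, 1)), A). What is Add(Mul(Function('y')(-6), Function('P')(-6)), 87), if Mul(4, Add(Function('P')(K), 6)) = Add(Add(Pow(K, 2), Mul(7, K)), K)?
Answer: -1236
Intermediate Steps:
Function('P')(K) = Add(-6, Mul(2, K), Mul(Rational(1, 4), Pow(K, 2))) (Function('P')(K) = Add(-6, Mul(Rational(1, 4), Add(Add(Pow(K, 2), Mul(7, K)), K))) = Add(-6, Mul(Rational(1, 4), Add(Pow(K, 2), Mul(8, K)))) = Add(-6, Add(Mul(2, K), Mul(Rational(1, 4), Pow(K, 2)))) = Add(-6, Mul(2, K), Mul(Rational(1, 4), Pow(K, 2))))
Function('y')(A) = Add(-3, Mul(A, Add(5, Mul(5, A)))) (Function('y')(A) = Add(-3, Mul(Mul(5, Add(A, 1)), A)) = Add(-3, Mul(Mul(5, Add(1, A)), A)) = Add(-3, Mul(Add(5, Mul(5, A)), A)) = Add(-3, Mul(A, Add(5, Mul(5, A)))))
Add(Mul(Function('y')(-6), Function('P')(-6)), 87) = Add(Mul(Add(-3, Mul(5, -6), Mul(5, Pow(-6, 2))), Add(-6, Mul(2, -6), Mul(Rational(1, 4), Pow(-6, 2)))), 87) = Add(Mul(Add(-3, -30, Mul(5, 36)), Add(-6, -12, Mul(Rational(1, 4), 36))), 87) = Add(Mul(Add(-3, -30, 180), Add(-6, -12, 9)), 87) = Add(Mul(147, -9), 87) = Add(-1323, 87) = -1236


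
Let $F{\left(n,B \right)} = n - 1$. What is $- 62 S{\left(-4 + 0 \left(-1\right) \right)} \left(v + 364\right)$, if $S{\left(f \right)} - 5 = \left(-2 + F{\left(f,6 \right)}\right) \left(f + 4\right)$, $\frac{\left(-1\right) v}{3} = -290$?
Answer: $-382540$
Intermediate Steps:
$v = 870$ ($v = \left(-3\right) \left(-290\right) = 870$)
$F{\left(n,B \right)} = -1 + n$
$S{\left(f \right)} = 5 + \left(-3 + f\right) \left(4 + f\right)$ ($S{\left(f \right)} = 5 + \left(-2 + \left(-1 + f\right)\right) \left(f + 4\right) = 5 + \left(-3 + f\right) \left(4 + f\right)$)
$- 62 S{\left(-4 + 0 \left(-1\right) \right)} \left(v + 364\right) = - 62 \left(-7 + \left(-4 + 0 \left(-1\right)\right) + \left(-4 + 0 \left(-1\right)\right)^{2}\right) \left(870 + 364\right) = - 62 \left(-7 + \left(-4 + 0\right) + \left(-4 + 0\right)^{2}\right) 1234 = - 62 \left(-7 - 4 + \left(-4\right)^{2}\right) 1234 = - 62 \left(-7 - 4 + 16\right) 1234 = \left(-62\right) 5 \cdot 1234 = \left(-310\right) 1234 = -382540$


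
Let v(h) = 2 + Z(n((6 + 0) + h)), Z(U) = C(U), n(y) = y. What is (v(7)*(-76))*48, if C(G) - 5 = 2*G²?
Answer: -1258560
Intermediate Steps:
C(G) = 5 + 2*G²
Z(U) = 5 + 2*U²
v(h) = 7 + 2*(6 + h)² (v(h) = 2 + (5 + 2*((6 + 0) + h)²) = 2 + (5 + 2*(6 + h)²) = 7 + 2*(6 + h)²)
(v(7)*(-76))*48 = ((7 + 2*(6 + 7)²)*(-76))*48 = ((7 + 2*13²)*(-76))*48 = ((7 + 2*169)*(-76))*48 = ((7 + 338)*(-76))*48 = (345*(-76))*48 = -26220*48 = -1258560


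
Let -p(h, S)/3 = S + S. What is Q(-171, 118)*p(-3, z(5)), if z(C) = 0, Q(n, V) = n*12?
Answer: 0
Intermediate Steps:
Q(n, V) = 12*n
p(h, S) = -6*S (p(h, S) = -3*(S + S) = -6*S)
Q(-171, 118)*p(-3, z(5)) = (12*(-171))*(-6*0) = -2052*0 = 0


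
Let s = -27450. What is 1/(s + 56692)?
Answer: 1/29242 ≈ 3.4197e-5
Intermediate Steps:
1/(s + 56692) = 1/(-27450 + 56692) = 1/29242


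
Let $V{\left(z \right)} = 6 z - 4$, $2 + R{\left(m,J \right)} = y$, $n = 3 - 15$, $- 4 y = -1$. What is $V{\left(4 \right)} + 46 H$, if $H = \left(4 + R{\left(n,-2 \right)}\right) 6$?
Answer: $641$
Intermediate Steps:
$y = \frac{1}{4}$ ($y = \left(- \frac{1}{4}\right) \left(-1\right) = \frac{1}{4} \approx 0.25$)
$n = -12$ ($n = 3 - 15 = -12$)
$R{\left(m,J \right)} = - \frac{7}{4}$ ($R{\left(m,J \right)} = -2 + \frac{1}{4} = - \frac{7}{4}$)
$H = \frac{27}{2}$ ($H = \left(4 - \frac{7}{4}\right) 6 = \frac{9}{4} \cdot 6 = \frac{27}{2} \approx 13.5$)
$V{\left(z \right)} = -4 + 6 z$
$V{\left(4 \right)} + 46 H = \left(-4 + 6 \cdot 4\right) + 46 \cdot \frac{27}{2} = \left(-4 + 24\right) + 621 = 20 + 621 = 641$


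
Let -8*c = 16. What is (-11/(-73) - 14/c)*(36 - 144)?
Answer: -56376/73 ≈ -772.27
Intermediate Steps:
c = -2 (c = -1/8*16 = -2)
(-11/(-73) - 14/c)*(36 - 144) = (-11/(-73) - 14/(-2))*(36 - 144) = (-11*(-1/73) - 14*(-1/2))*(-108) = (11/73 + 7)*(-108) = (522/73)*(-108) = -56376/73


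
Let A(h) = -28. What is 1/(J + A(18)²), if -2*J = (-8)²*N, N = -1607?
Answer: 1/52208 ≈ 1.9154e-5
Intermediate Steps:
J = 51424 (J = -(-8)²*(-1607)/2 = -32*(-1607) = -½*(-102848) = 51424)
1/(J + A(18)²) = 1/(51424 + (-28)²) = 1/(51424 + 784) = 1/52208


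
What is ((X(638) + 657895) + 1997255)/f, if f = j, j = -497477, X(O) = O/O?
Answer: -2655151/497477 ≈ -5.3372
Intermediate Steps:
X(O) = 1
f = -497477
((X(638) + 657895) + 1997255)/f = ((1 + 657895) + 1997255)/(-497477) = (657896 + 1997255)*(-1/497477) = 2655151*(-1/497477) = -2655151/497477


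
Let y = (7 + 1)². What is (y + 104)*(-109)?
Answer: -18312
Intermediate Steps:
y = 64 (y = 8² = 64)
(y + 104)*(-109) = (64 + 104)*(-109) = 168*(-109) = -18312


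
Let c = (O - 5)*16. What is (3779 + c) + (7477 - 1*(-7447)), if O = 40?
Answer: 19263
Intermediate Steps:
c = 560 (c = (40 - 5)*16 = 35*16 = 560)
(3779 + c) + (7477 - 1*(-7447)) = (3779 + 560) + (7477 - 1*(-7447)) = 4339 + (7477 + 7447) = 4339 + 14924 = 19263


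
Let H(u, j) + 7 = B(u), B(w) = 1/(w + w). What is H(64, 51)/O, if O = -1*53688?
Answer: 895/6872064 ≈ 0.00013024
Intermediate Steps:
B(w) = 1/(2*w)
H(u, j) = -7 + 1/(2*u)
O = -53688
H(64, 51)/O = (-7 + (½)/64)/(-53688) = (-7 + (½)*(1/64))*(-1/53688) = (-7 + 1/128)*(-1/53688) = -895/128*(-1/53688) = 895/6872064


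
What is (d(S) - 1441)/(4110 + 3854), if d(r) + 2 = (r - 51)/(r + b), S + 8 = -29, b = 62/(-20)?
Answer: -577763/3193564 ≈ -0.18091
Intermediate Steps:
b = -31/10 (b = 62*(-1/20) = -31/10 ≈ -3.1000)
S = -37 (S = -8 - 29 = -37)
d(r) = -2 + (-51 + r)/(-31/10 + r) (d(r) = -2 + (r - 51)/(r - 31/10) = -2 + (-51 + r)/(-31/10 + r))
(d(S) - 1441)/(4110 + 3854) = (2*(-224 - 5*(-37))/(-31 + 10*(-37)) - 1441)/(4110 + 3854) = (2*(-224 + 185)/(-31 - 370) - 1441)/7964 = (2*(-39)/(-401) - 1441)*(1/7964) = (2*(-1/401)*(-39) - 1441)*(1/7964) = (78/401 - 1441)*(1/7964) = -577763/401*1/7964 = -577763/3193564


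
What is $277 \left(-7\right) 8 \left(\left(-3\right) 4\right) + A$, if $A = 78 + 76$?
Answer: $186298$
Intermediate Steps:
$A = 154$
$277 \left(-7\right) 8 \left(\left(-3\right) 4\right) + A = 277 \left(-7\right) 8 \left(\left(-3\right) 4\right) + 154 = 277 \left(\left(-56\right) \left(-12\right)\right) + 154 = 277 \cdot 672 + 154 = 186144 + 154 = 186298$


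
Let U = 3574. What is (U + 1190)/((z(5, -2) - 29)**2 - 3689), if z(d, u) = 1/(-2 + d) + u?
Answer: -42876/24737 ≈ -1.7333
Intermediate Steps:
z(d, u) = u + 1/(-2 + d)
(U + 1190)/((z(5, -2) - 29)**2 - 3689) = (3574 + 1190)/(((1 - 2*(-2) + 5*(-2))/(-2 + 5) - 29)**2 - 3689) = 4764/(((1 + 4 - 10)/3 - 29)**2 - 3689) = 4764/(((1/3)*(-5) - 29)**2 - 3689) = 4764/((-5/3 - 29)**2 - 3689) = 4764/((-92/3)**2 - 3689) = 4764/(8464/9 - 3689) = 4764/(-24737/9) = 4764*(-9/24737) = -42876/24737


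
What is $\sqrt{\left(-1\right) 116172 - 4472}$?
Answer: $2 i \sqrt{30161} \approx 347.34 i$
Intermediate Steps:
$\sqrt{\left(-1\right) 116172 - 4472} = \sqrt{-116172 - 4472} = \sqrt{-120644} = 2 i \sqrt{30161}$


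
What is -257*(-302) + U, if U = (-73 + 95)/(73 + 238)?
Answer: 24137976/311 ≈ 77614.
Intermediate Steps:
U = 22/311 ≈ 0.070740
-257*(-302) + U = -257*(-302) + 22/311 = 77614 + 22/311 = 24137976/311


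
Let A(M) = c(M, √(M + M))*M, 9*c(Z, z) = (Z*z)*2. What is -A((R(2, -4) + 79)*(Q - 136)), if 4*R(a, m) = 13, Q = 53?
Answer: -745672249*I*√54614/144 ≈ -1.2101e+9*I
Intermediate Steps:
c(Z, z) = 2*Z*z/9 (c(Z, z) = ((Z*z)*2)/9 = (2*Z*z)/9 = 2*Z*z/9)
R(a, m) = 13/4 (R(a, m) = (¼)*13 = 13/4)
A(M) = 2*√2*M^(5/2)/9 (A(M) = (2*M*√(M + M)/9)*M = (2*M*√(2*M)/9)*M = (2*M*(√2*√M)/9)*M = (2*√2*M^(3/2)/9)*M = 2*√2*M^(5/2)/9)
-A((R(2, -4) + 79)*(Q - 136)) = -2*√2*((13/4 + 79)*(53 - 136))^(5/2)/9 = -2*√2*((329/4)*(-83))^(5/2)/9 = -2*√2*(-27307/4)^(5/2)/9 = -2*√2*745672249*I*√27307/32/9 = -745672249*I*√54614/144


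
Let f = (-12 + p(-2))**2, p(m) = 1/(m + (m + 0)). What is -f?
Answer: -2401/16 ≈ -150.06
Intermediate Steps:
p(m) = 1/(2*m) (p(m) = 1/(m + m) = 1/(2*m))
f = 2401/16 (f = (-12 + (1/2)/(-2))**2 = (-12 + (1/2)*(-1/2))**2 = (-12 - 1/4)**2 = (-49/4)**2 = 2401/16 ≈ 150.06)
-f = -1*2401/16 = -2401/16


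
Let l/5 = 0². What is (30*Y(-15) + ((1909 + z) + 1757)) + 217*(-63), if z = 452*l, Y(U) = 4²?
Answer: -9525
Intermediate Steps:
l = 0 (l = 5*0² = 5*0 = 0)
Y(U) = 16
z = 0 (z = 452*0 = 0)
(30*Y(-15) + ((1909 + z) + 1757)) + 217*(-63) = (30*16 + ((1909 + 0) + 1757)) + 217*(-63) = (480 + (1909 + 1757)) - 13671 = (480 + 3666) - 13671 = 4146 - 13671 = -9525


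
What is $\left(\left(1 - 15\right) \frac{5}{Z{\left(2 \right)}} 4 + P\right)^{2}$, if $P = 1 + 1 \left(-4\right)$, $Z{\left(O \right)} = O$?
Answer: $20449$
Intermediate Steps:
$P = -3$ ($P = 1 - 4 = -3$)
$\left(\left(1 - 15\right) \frac{5}{Z{\left(2 \right)}} 4 + P\right)^{2} = \left(\left(1 - 15\right) \frac{5}{2} \cdot 4 - 3\right)^{2} = \left(\left(1 - 15\right) 5 \cdot \frac{1}{2} \cdot 4 - 3\right)^{2} = \left(\left(-14\right) \frac{5}{2} \cdot 4 - 3\right)^{2} = \left(\left(-35\right) 4 - 3\right)^{2} = \left(-140 - 3\right)^{2} = \left(-143\right)^{2} = 20449$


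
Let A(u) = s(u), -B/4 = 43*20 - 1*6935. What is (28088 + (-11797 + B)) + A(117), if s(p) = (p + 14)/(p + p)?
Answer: 9498425/234 ≈ 40592.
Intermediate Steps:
B = 24300 (B = -4*(43*20 - 1*6935) = -4*(860 - 6935) = -4*(-6075) = 24300)
s(p) = (14 + p)/(2*p) (s(p) = (14 + p)/((2*p)) = (14 + p)*(1/(2*p)) = (14 + p)/(2*p))
A(u) = (14 + u)/(2*u)
(28088 + (-11797 + B)) + A(117) = (28088 + (-11797 + 24300)) + (½)*(14 + 117)/117 = (28088 + 12503) + (½)*(1/117)*131 = 40591 + 131/234 = 9498425/234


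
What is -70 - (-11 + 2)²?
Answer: -151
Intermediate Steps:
-70 - (-11 + 2)² = -70 - 1*(-9)² = -70 - 1*81 = -70 - 81 = -151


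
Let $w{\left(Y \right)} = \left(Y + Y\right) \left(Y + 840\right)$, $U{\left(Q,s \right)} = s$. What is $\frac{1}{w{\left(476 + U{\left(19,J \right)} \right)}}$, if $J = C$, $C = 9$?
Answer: $\frac{1}{1285250} \approx 7.7806 \cdot 10^{-7}$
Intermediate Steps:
$J = 9$
$w{\left(Y \right)} = 2 Y \left(840 + Y\right)$
$\frac{1}{w{\left(476 + U{\left(19,J \right)} \right)}} = \frac{1}{2 \left(476 + 9\right) \left(840 + \left(476 + 9\right)\right)} = \frac{1}{2 \cdot 485 \left(840 + 485\right)} = \frac{1}{2 \cdot 485 \cdot 1325} = \frac{1}{1285250}$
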